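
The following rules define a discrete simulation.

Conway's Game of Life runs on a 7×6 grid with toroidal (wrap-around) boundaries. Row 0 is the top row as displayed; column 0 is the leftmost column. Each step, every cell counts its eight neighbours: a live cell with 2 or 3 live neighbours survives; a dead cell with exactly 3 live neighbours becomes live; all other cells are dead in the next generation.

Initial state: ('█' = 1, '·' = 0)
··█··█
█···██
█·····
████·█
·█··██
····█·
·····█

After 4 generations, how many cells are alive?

0) ··█··█
█···██
█·····
████·█
·█··██
····█·
·····█
1) ······
██··█·
··██··
··██··
·█····
█···█·
····██
2) █···█·
·███··
····█·
·█·█··
·███··
█···█·
····██
3) ███·█·
·█████
·█··█·
·█·██·
██·██·
███·█·
█··██·
4) ······
······
·█····
·█····
······
······
····█·

3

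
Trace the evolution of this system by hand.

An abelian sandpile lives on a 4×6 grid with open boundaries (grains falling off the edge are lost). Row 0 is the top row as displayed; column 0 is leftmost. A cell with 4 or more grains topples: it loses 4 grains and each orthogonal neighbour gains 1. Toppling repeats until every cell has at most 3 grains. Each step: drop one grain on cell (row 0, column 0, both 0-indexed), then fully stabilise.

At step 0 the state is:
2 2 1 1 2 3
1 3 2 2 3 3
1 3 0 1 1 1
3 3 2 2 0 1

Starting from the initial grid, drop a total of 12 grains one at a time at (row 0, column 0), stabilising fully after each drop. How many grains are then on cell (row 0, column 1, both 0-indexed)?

k=0  2 2 1 1 2 3
1 3 2 2 3 3
1 3 0 1 1 1
3 3 2 2 0 1
k=1  3 2 1 1 2 3
1 3 2 2 3 3
1 3 0 1 1 1
3 3 2 2 0 1
k=2  0 3 1 1 2 3
2 3 2 2 3 3
1 3 0 1 1 1
3 3 2 2 0 1
k=3  1 3 1 1 2 3
2 3 2 2 3 3
1 3 0 1 1 1
3 3 2 2 0 1
k=4  2 3 1 1 2 3
2 3 2 2 3 3
1 3 0 1 1 1
3 3 2 2 0 1
k=5  3 3 1 1 2 3
2 3 2 2 3 3
1 3 0 1 1 1
3 3 2 2 0 1
k=6  2 1 2 1 2 3
1 2 3 2 3 3
0 2 1 1 1 1
1 1 3 2 0 1
k=7  3 1 2 1 2 3
1 2 3 2 3 3
0 2 1 1 1 1
1 1 3 2 0 1
k=8  0 2 2 1 2 3
2 2 3 2 3 3
0 2 1 1 1 1
1 1 3 2 0 1
k=9  1 2 2 1 2 3
2 2 3 2 3 3
0 2 1 1 1 1
1 1 3 2 0 1
k=10  2 2 2 1 2 3
2 2 3 2 3 3
0 2 1 1 1 1
1 1 3 2 0 1
k=11  3 2 2 1 2 3
2 2 3 2 3 3
0 2 1 1 1 1
1 1 3 2 0 1
k=12  0 3 2 1 2 3
3 2 3 2 3 3
0 2 1 1 1 1
1 1 3 2 0 1

3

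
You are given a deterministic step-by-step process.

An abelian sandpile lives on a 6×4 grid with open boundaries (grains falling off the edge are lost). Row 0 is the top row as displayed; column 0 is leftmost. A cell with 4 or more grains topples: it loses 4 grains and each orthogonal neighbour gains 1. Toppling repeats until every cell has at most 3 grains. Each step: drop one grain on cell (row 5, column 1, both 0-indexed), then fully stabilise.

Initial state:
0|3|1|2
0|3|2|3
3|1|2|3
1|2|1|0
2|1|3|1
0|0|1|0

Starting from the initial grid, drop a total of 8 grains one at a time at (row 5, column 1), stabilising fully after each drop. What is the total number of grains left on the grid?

41

gen 0: 0|3|1|2
0|3|2|3
3|1|2|3
1|2|1|0
2|1|3|1
0|0|1|0
gen 1: 0|3|1|2
0|3|2|3
3|1|2|3
1|2|1|0
2|1|3|1
0|1|1|0
gen 2: 0|3|1|2
0|3|2|3
3|1|2|3
1|2|1|0
2|1|3|1
0|2|1|0
gen 3: 0|3|1|2
0|3|2|3
3|1|2|3
1|2|1|0
2|1|3|1
0|3|1|0
gen 4: 0|3|1|2
0|3|2|3
3|1|2|3
1|2|1|0
2|2|3|1
1|0|2|0
gen 5: 0|3|1|2
0|3|2|3
3|1|2|3
1|2|1|0
2|2|3|1
1|1|2|0
gen 6: 0|3|1|2
0|3|2|3
3|1|2|3
1|2|1|0
2|2|3|1
1|2|2|0
gen 7: 0|3|1|2
0|3|2|3
3|1|2|3
1|2|1|0
2|2|3|1
1|3|2|0
gen 8: 0|3|1|2
0|3|2|3
3|1|2|3
1|2|1|0
2|3|3|1
2|0|3|0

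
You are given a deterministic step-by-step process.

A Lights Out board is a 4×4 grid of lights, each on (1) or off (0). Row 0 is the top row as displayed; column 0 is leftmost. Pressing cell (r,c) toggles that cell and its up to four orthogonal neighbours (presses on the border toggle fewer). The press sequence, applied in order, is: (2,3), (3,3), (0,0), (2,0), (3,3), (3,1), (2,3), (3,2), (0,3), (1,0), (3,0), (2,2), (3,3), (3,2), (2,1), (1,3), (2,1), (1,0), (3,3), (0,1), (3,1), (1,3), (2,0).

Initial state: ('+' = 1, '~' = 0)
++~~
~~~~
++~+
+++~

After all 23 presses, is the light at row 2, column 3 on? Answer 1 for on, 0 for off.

0

0) ++~~
~~~~
++~+
+++~
1) ++~~
~~~+
+++~
++++
2) ++~~
~~~+
++++
++~~
3) ~~~~
+~~+
++++
++~~
4) ~~~~
~~~+
~~++
~+~~
5) ~~~~
~~~+
~~+~
~+++
6) ~~~~
~~~+
~++~
+~~+
7) ~~~~
~~~~
~+~+
+~~~
8) ~~~~
~~~~
~+++
++++
9) ~~++
~~~+
~+++
++++
10) +~++
++~+
++++
++++
11) +~++
++~+
~+++
~~++
12) +~++
++++
~~~~
~~~+
13) +~++
++++
~~~+
~~+~
14) +~++
++++
~~++
~+~+
15) +~++
+~++
++~+
~~~+
16) +~+~
+~~~
++~~
~~~+
17) +~+~
++~~
~~+~
~+~+
18) ~~+~
~~~~
+~+~
~+~+
19) ~~+~
~~~~
+~++
~++~
20) ++~~
~+~~
+~++
~++~
21) ++~~
~+~~
++++
+~~~
22) ++~+
~+++
+++~
+~~~
23) ++~+
++++
~~+~
~~~~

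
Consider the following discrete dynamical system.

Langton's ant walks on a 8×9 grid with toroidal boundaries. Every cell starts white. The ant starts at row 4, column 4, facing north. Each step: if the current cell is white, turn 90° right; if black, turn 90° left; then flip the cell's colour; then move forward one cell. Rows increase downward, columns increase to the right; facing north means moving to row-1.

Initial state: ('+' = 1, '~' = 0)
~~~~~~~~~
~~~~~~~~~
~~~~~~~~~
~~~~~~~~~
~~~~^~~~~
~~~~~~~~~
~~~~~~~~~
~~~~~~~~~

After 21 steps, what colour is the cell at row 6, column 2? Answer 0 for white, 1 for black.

t=0: ~~~~~~~~~
~~~~~~~~~
~~~~~~~~~
~~~~~~~~~
~~~~^~~~~
~~~~~~~~~
~~~~~~~~~
~~~~~~~~~
t=1: ~~~~~~~~~
~~~~~~~~~
~~~~~~~~~
~~~~~~~~~
~~~~+>~~~
~~~~~~~~~
~~~~~~~~~
~~~~~~~~~
t=2: ~~~~~~~~~
~~~~~~~~~
~~~~~~~~~
~~~~~~~~~
~~~~++~~~
~~~~~v~~~
~~~~~~~~~
~~~~~~~~~
t=3: ~~~~~~~~~
~~~~~~~~~
~~~~~~~~~
~~~~~~~~~
~~~~++~~~
~~~~<+~~~
~~~~~~~~~
~~~~~~~~~
t=4: ~~~~~~~~~
~~~~~~~~~
~~~~~~~~~
~~~~~~~~~
~~~~^+~~~
~~~~++~~~
~~~~~~~~~
~~~~~~~~~
t=5: ~~~~~~~~~
~~~~~~~~~
~~~~~~~~~
~~~~~~~~~
~~~<~+~~~
~~~~++~~~
~~~~~~~~~
~~~~~~~~~
t=6: ~~~~~~~~~
~~~~~~~~~
~~~~~~~~~
~~~^~~~~~
~~~+~+~~~
~~~~++~~~
~~~~~~~~~
~~~~~~~~~
t=7: ~~~~~~~~~
~~~~~~~~~
~~~~~~~~~
~~~+>~~~~
~~~+~+~~~
~~~~++~~~
~~~~~~~~~
~~~~~~~~~
t=8: ~~~~~~~~~
~~~~~~~~~
~~~~~~~~~
~~~++~~~~
~~~+v+~~~
~~~~++~~~
~~~~~~~~~
~~~~~~~~~
t=9: ~~~~~~~~~
~~~~~~~~~
~~~~~~~~~
~~~++~~~~
~~~<++~~~
~~~~++~~~
~~~~~~~~~
~~~~~~~~~
t=10: ~~~~~~~~~
~~~~~~~~~
~~~~~~~~~
~~~++~~~~
~~~~++~~~
~~~v++~~~
~~~~~~~~~
~~~~~~~~~
t=11: ~~~~~~~~~
~~~~~~~~~
~~~~~~~~~
~~~++~~~~
~~~~++~~~
~~<+++~~~
~~~~~~~~~
~~~~~~~~~
t=12: ~~~~~~~~~
~~~~~~~~~
~~~~~~~~~
~~~++~~~~
~~^~++~~~
~~++++~~~
~~~~~~~~~
~~~~~~~~~
t=13: ~~~~~~~~~
~~~~~~~~~
~~~~~~~~~
~~~++~~~~
~~+>++~~~
~~++++~~~
~~~~~~~~~
~~~~~~~~~
t=14: ~~~~~~~~~
~~~~~~~~~
~~~~~~~~~
~~~++~~~~
~~++++~~~
~~+v++~~~
~~~~~~~~~
~~~~~~~~~
t=15: ~~~~~~~~~
~~~~~~~~~
~~~~~~~~~
~~~++~~~~
~~++++~~~
~~+~>+~~~
~~~~~~~~~
~~~~~~~~~
t=16: ~~~~~~~~~
~~~~~~~~~
~~~~~~~~~
~~~++~~~~
~~++^+~~~
~~+~~+~~~
~~~~~~~~~
~~~~~~~~~
t=17: ~~~~~~~~~
~~~~~~~~~
~~~~~~~~~
~~~++~~~~
~~+<~+~~~
~~+~~+~~~
~~~~~~~~~
~~~~~~~~~
t=18: ~~~~~~~~~
~~~~~~~~~
~~~~~~~~~
~~~++~~~~
~~+~~+~~~
~~+v~+~~~
~~~~~~~~~
~~~~~~~~~
t=19: ~~~~~~~~~
~~~~~~~~~
~~~~~~~~~
~~~++~~~~
~~+~~+~~~
~~<+~+~~~
~~~~~~~~~
~~~~~~~~~
t=20: ~~~~~~~~~
~~~~~~~~~
~~~~~~~~~
~~~++~~~~
~~+~~+~~~
~~~+~+~~~
~~v~~~~~~
~~~~~~~~~
t=21: ~~~~~~~~~
~~~~~~~~~
~~~~~~~~~
~~~++~~~~
~~+~~+~~~
~~~+~+~~~
~<+~~~~~~
~~~~~~~~~

1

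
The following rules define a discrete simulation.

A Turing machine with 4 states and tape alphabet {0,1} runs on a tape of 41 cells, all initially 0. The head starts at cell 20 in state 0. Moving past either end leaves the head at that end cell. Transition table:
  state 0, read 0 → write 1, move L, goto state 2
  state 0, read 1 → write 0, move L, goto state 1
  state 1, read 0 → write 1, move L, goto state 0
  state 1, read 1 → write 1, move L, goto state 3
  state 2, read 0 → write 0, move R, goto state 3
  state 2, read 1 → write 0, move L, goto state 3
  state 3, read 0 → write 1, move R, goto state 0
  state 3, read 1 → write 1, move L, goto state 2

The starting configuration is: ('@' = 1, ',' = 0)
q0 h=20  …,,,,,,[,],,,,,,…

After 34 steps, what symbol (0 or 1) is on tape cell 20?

step 0: q0 h=20  …,,,,,,[,],,,,,,…
step 1: q2 h=19  …,,,,,,[,]@,,,,,…
step 2: q3 h=20  …,,,,,,[@],,,,,,…
step 3: q2 h=19  …,,,,,,[,]@,,,,,…
step 4: q3 h=20  …,,,,,,[@],,,,,,…
step 5: q2 h=19  …,,,,,,[,]@,,,,,…
step 6: q3 h=20  …,,,,,,[@],,,,,,…
step 7: q2 h=19  …,,,,,,[,]@,,,,,…
step 8: q3 h=20  …,,,,,,[@],,,,,,…
step 9: q2 h=19  …,,,,,,[,]@,,,,,…
step 10: q3 h=20  …,,,,,,[@],,,,,,…
step 11: q2 h=19  …,,,,,,[,]@,,,,,…
step 12: q3 h=20  …,,,,,,[@],,,,,,…
step 13: q2 h=19  …,,,,,,[,]@,,,,,…
step 14: q3 h=20  …,,,,,,[@],,,,,,…
step 15: q2 h=19  …,,,,,,[,]@,,,,,…
step 16: q3 h=20  …,,,,,,[@],,,,,,…
step 17: q2 h=19  …,,,,,,[,]@,,,,,…
step 18: q3 h=20  …,,,,,,[@],,,,,,…
step 19: q2 h=19  …,,,,,,[,]@,,,,,…
step 20: q3 h=20  …,,,,,,[@],,,,,,…
step 21: q2 h=19  …,,,,,,[,]@,,,,,…
step 22: q3 h=20  …,,,,,,[@],,,,,,…
step 23: q2 h=19  …,,,,,,[,]@,,,,,…
step 24: q3 h=20  …,,,,,,[@],,,,,,…
step 25: q2 h=19  …,,,,,,[,]@,,,,,…
step 26: q3 h=20  …,,,,,,[@],,,,,,…
step 27: q2 h=19  …,,,,,,[,]@,,,,,…
step 28: q3 h=20  …,,,,,,[@],,,,,,…
step 29: q2 h=19  …,,,,,,[,]@,,,,,…
step 30: q3 h=20  …,,,,,,[@],,,,,,…
step 31: q2 h=19  …,,,,,,[,]@,,,,,…
step 32: q3 h=20  …,,,,,,[@],,,,,,…
step 33: q2 h=19  …,,,,,,[,]@,,,,,…
step 34: q3 h=20  …,,,,,,[@],,,,,,…

1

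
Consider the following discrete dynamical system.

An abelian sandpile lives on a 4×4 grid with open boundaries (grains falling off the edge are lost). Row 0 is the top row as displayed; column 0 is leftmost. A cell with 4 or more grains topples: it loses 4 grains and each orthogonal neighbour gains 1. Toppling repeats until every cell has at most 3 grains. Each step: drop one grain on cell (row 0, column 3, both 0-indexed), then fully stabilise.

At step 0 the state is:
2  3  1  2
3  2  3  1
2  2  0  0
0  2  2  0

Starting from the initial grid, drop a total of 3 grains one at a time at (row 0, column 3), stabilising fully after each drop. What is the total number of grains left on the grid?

26

0) 2  3  1  2
3  2  3  1
2  2  0  0
0  2  2  0
1) 2  3  1  3
3  2  3  1
2  2  0  0
0  2  2  0
2) 2  3  2  0
3  2  3  2
2  2  0  0
0  2  2  0
3) 2  3  2  1
3  2  3  2
2  2  0  0
0  2  2  0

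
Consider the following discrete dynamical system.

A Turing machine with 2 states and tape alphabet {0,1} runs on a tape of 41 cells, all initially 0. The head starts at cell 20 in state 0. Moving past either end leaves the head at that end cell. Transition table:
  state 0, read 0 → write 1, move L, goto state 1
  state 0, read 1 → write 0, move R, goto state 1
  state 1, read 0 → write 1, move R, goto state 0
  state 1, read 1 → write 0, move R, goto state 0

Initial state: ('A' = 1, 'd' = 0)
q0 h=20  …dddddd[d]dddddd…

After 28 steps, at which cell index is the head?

34

0) q0 h=20  …dddddd[d]dddddd…
1) q1 h=19  …dddddd[d]Addddd…
2) q0 h=20  …dddddA[A]dddddd…
3) q1 h=21  …ddddAd[d]dddddd…
4) q0 h=22  …dddAdA[d]dddddd…
5) q1 h=21  …ddddAd[A]Addddd…
6) q0 h=22  …dddAdd[A]dddddd…
7) q1 h=23  …ddAddd[d]dddddd…
8) q0 h=24  …dAdddA[d]dddddd…
9) q1 h=23  …ddAddd[A]Addddd…
10) q0 h=24  …dAdddd[A]dddddd…
11) q1 h=25  …Addddd[d]dddddd…
12) q0 h=26  …dddddA[d]dddddd…
13) q1 h=25  …Addddd[A]Addddd…
14) q0 h=26  …dddddd[A]dddddd…
15) q1 h=27  …dddddd[d]dddddd…
16) q0 h=28  …dddddA[d]dddddd…
17) q1 h=27  …dddddd[A]Addddd…
18) q0 h=28  …dddddd[A]dddddd…
19) q1 h=29  …dddddd[d]dddddd…
20) q0 h=30  …dddddA[d]dddddd…
21) q1 h=29  …dddddd[A]Addddd…
22) q0 h=30  …dddddd[A]dddddd…
23) q1 h=31  …dddddd[d]dddddd…
24) q0 h=32  …dddddA[d]dddddd…
25) q1 h=31  …dddddd[A]Addddd…
26) q0 h=32  …dddddd[A]dddddd…
27) q1 h=33  …dddddd[d]dddddd…
28) q0 h=34  …dddddA[d]dddddd|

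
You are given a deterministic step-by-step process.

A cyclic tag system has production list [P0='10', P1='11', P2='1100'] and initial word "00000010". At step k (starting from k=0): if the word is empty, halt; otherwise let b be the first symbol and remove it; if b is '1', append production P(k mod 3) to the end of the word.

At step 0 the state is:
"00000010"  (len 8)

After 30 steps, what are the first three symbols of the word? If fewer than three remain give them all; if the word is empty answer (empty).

001

step 0: "00000010"  (len 8)
step 1: "0000010"  (len 7)
step 2: "000010"  (len 6)
step 3: "00010"  (len 5)
step 4: "0010"  (len 4)
step 5: "010"  (len 3)
step 6: "10"  (len 2)
step 7: "010"  (len 3)
step 8: "10"  (len 2)
step 9: "01100"  (len 5)
step 10: "1100"  (len 4)
step 11: "10011"  (len 5)
step 12: "00111100"  (len 8)
step 13: "0111100"  (len 7)
step 14: "111100"  (len 6)
step 15: "111001100"  (len 9)
step 16: "1100110010"  (len 10)
step 17: "10011001011"  (len 11)
step 18: "00110010111100"  (len 14)
step 19: "0110010111100"  (len 13)
step 20: "110010111100"  (len 12)
step 21: "100101111001100"  (len 15)
step 22: "0010111100110010"  (len 16)
step 23: "010111100110010"  (len 15)
step 24: "10111100110010"  (len 14)
step 25: "011110011001010"  (len 15)
step 26: "11110011001010"  (len 14)
step 27: "11100110010101100"  (len 17)
step 28: "110011001010110010"  (len 18)
step 29: "1001100101011001011"  (len 19)
step 30: "0011001010110010111100"  (len 22)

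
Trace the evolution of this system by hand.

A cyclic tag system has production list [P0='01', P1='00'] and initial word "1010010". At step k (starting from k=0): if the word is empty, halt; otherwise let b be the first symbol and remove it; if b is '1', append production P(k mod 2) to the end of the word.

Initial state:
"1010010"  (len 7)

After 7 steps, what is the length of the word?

k=0  "1010010"  (len 7)
k=1  "01001001"  (len 8)
k=2  "1001001"  (len 7)
k=3  "00100101"  (len 8)
k=4  "0100101"  (len 7)
k=5  "100101"  (len 6)
k=6  "0010100"  (len 7)
k=7  "010100"  (len 6)

6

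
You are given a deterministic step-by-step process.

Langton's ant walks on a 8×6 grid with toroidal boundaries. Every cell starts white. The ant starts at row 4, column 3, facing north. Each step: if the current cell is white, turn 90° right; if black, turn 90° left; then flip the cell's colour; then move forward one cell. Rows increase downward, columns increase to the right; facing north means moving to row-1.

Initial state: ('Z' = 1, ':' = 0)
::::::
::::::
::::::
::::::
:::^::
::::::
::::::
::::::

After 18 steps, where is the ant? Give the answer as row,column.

5,2

k=0  ::::::
::::::
::::::
::::::
:::^::
::::::
::::::
::::::
k=1  ::::::
::::::
::::::
::::::
:::Z>:
::::::
::::::
::::::
k=2  ::::::
::::::
::::::
::::::
:::ZZ:
::::v:
::::::
::::::
k=3  ::::::
::::::
::::::
::::::
:::ZZ:
:::<Z:
::::::
::::::
k=4  ::::::
::::::
::::::
::::::
:::^Z:
:::ZZ:
::::::
::::::
k=5  ::::::
::::::
::::::
::::::
::<:Z:
:::ZZ:
::::::
::::::
k=6  ::::::
::::::
::::::
::^:::
::Z:Z:
:::ZZ:
::::::
::::::
k=7  ::::::
::::::
::::::
::Z>::
::Z:Z:
:::ZZ:
::::::
::::::
k=8  ::::::
::::::
::::::
::ZZ::
::ZvZ:
:::ZZ:
::::::
::::::
k=9  ::::::
::::::
::::::
::ZZ::
::<ZZ:
:::ZZ:
::::::
::::::
k=10  ::::::
::::::
::::::
::ZZ::
:::ZZ:
::vZZ:
::::::
::::::
k=11  ::::::
::::::
::::::
::ZZ::
:::ZZ:
:<ZZZ:
::::::
::::::
k=12  ::::::
::::::
::::::
::ZZ::
:^:ZZ:
:ZZZZ:
::::::
::::::
k=13  ::::::
::::::
::::::
::ZZ::
:Z>ZZ:
:ZZZZ:
::::::
::::::
k=14  ::::::
::::::
::::::
::ZZ::
:ZZZZ:
:ZvZZ:
::::::
::::::
k=15  ::::::
::::::
::::::
::ZZ::
:ZZZZ:
:Z:>Z:
::::::
::::::
k=16  ::::::
::::::
::::::
::ZZ::
:ZZ^Z:
:Z::Z:
::::::
::::::
k=17  ::::::
::::::
::::::
::ZZ::
:Z<:Z:
:Z::Z:
::::::
::::::
k=18  ::::::
::::::
::::::
::ZZ::
:Z::Z:
:Zv:Z:
::::::
::::::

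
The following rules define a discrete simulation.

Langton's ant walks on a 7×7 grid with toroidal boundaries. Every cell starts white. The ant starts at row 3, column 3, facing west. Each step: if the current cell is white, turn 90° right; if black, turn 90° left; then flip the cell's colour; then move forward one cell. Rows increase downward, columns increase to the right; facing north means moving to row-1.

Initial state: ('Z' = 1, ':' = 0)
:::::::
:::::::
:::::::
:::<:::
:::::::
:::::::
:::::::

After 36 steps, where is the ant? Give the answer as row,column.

3,0

k=0  :::::::
:::::::
:::::::
:::<:::
:::::::
:::::::
:::::::
k=1  :::::::
:::::::
:::^:::
:::Z:::
:::::::
:::::::
:::::::
k=2  :::::::
:::::::
:::Z>::
:::Z:::
:::::::
:::::::
:::::::
k=3  :::::::
:::::::
:::ZZ::
:::Zv::
:::::::
:::::::
:::::::
k=4  :::::::
:::::::
:::ZZ::
:::<Z::
:::::::
:::::::
:::::::
k=5  :::::::
:::::::
:::ZZ::
::::Z::
:::v:::
:::::::
:::::::
k=6  :::::::
:::::::
:::ZZ::
::::Z::
::<Z:::
:::::::
:::::::
k=7  :::::::
:::::::
:::ZZ::
::^:Z::
::ZZ:::
:::::::
:::::::
k=8  :::::::
:::::::
:::ZZ::
::Z>Z::
::ZZ:::
:::::::
:::::::
k=9  :::::::
:::::::
:::ZZ::
::ZZZ::
::Zv:::
:::::::
:::::::
k=10  :::::::
:::::::
:::ZZ::
::ZZZ::
::Z:>::
:::::::
:::::::
k=11  :::::::
:::::::
:::ZZ::
::ZZZ::
::Z:Z::
::::v::
:::::::
k=12  :::::::
:::::::
:::ZZ::
::ZZZ::
::Z:Z::
:::<Z::
:::::::
k=13  :::::::
:::::::
:::ZZ::
::ZZZ::
::Z^Z::
:::ZZ::
:::::::
k=14  :::::::
:::::::
:::ZZ::
::ZZZ::
::ZZ>::
:::ZZ::
:::::::
k=15  :::::::
:::::::
:::ZZ::
::ZZ^::
::ZZ:::
:::ZZ::
:::::::
k=16  :::::::
:::::::
:::ZZ::
::Z<:::
::ZZ:::
:::ZZ::
:::::::
k=17  :::::::
:::::::
:::ZZ::
::Z::::
::Zv:::
:::ZZ::
:::::::
k=18  :::::::
:::::::
:::ZZ::
::Z::::
::Z:>::
:::ZZ::
:::::::
k=19  :::::::
:::::::
:::ZZ::
::Z::::
::Z:Z::
:::Zv::
:::::::
k=20  :::::::
:::::::
:::ZZ::
::Z::::
::Z:Z::
:::Z:>:
:::::::
k=21  :::::::
:::::::
:::ZZ::
::Z::::
::Z:Z::
:::Z:Z:
:::::v:
k=22  :::::::
:::::::
:::ZZ::
::Z::::
::Z:Z::
:::Z:Z:
::::<Z:
k=23  :::::::
:::::::
:::ZZ::
::Z::::
::Z:Z::
:::Z^Z:
::::ZZ:
k=24  :::::::
:::::::
:::ZZ::
::Z::::
::Z:Z::
:::ZZ>:
::::ZZ:
k=25  :::::::
:::::::
:::ZZ::
::Z::::
::Z:Z^:
:::ZZ::
::::ZZ:
k=26  :::::::
:::::::
:::ZZ::
::Z::::
::Z:ZZ>
:::ZZ::
::::ZZ:
k=27  :::::::
:::::::
:::ZZ::
::Z::::
::Z:ZZZ
:::ZZ:v
::::ZZ:
k=28  :::::::
:::::::
:::ZZ::
::Z::::
::Z:ZZZ
:::ZZ<Z
::::ZZ:
k=29  :::::::
:::::::
:::ZZ::
::Z::::
::Z:Z^Z
:::ZZZZ
::::ZZ:
k=30  :::::::
:::::::
:::ZZ::
::Z::::
::Z:<:Z
:::ZZZZ
::::ZZ:
k=31  :::::::
:::::::
:::ZZ::
::Z::::
::Z:::Z
:::ZvZZ
::::ZZ:
k=32  :::::::
:::::::
:::ZZ::
::Z::::
::Z:::Z
:::Z:>Z
::::ZZ:
k=33  :::::::
:::::::
:::ZZ::
::Z::::
::Z::^Z
:::Z::Z
::::ZZ:
k=34  :::::::
:::::::
:::ZZ::
::Z::::
::Z::Z>
:::Z::Z
::::ZZ:
k=35  :::::::
:::::::
:::ZZ::
::Z:::^
::Z::Z:
:::Z::Z
::::ZZ:
k=36  :::::::
:::::::
:::ZZ::
>:Z:::Z
::Z::Z:
:::Z::Z
::::ZZ:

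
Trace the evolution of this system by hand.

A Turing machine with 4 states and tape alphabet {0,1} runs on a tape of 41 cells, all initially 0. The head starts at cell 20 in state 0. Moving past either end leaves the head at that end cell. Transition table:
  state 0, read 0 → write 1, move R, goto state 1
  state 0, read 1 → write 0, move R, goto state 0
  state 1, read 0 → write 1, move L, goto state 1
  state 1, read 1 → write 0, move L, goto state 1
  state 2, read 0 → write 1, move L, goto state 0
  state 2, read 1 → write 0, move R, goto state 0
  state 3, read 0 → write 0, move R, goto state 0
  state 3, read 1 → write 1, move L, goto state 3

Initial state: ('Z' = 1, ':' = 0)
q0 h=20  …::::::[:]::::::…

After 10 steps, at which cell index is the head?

12

k=0  q0 h=20  …::::::[:]::::::…
k=1  q1 h=21  …:::::Z[:]::::::…
k=2  q1 h=20  …::::::[Z]Z:::::…
k=3  q1 h=19  …::::::[:]:Z::::…
k=4  q1 h=18  …::::::[:]Z:Z:::…
k=5  q1 h=17  …::::::[:]ZZ:Z::…
k=6  q1 h=16  …::::::[:]ZZZ:Z:…
k=7  q1 h=15  …::::::[:]ZZZZ:Z…
k=8  q1 h=14  …::::::[:]ZZZZZ:…
k=9  q1 h=13  …::::::[:]ZZZZZZ…
k=10  q1 h=12  …::::::[:]ZZZZZZ…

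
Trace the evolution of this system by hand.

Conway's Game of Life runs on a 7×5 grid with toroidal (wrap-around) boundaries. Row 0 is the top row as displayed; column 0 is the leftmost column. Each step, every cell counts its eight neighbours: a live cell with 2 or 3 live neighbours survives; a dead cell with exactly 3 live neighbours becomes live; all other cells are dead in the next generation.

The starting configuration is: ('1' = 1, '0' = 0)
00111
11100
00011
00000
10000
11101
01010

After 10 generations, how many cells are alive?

6

gen 0: 00111
11100
00011
00000
10000
11101
01010
gen 1: 00001
11000
11111
00001
10001
00111
00000
gen 2: 10000
00000
00110
00100
10000
10011
00001
gen 3: 00000
00000
00110
01110
11010
10010
00010
gen 4: 00000
00000
01010
10000
10010
11010
00001
gen 5: 00000
00000
00000
11100
10100
11110
10001
gen 6: 00000
00000
01000
10100
00000
00110
10111
gen 7: 00011
00000
01000
01000
01110
01100
01101
gen 8: 10111
00000
00000
11000
10010
00000
01001
gen 9: 11111
00011
00000
11001
11001
10001
01101
gen 10: 00000
01000
00010
01001
00010
00100
00000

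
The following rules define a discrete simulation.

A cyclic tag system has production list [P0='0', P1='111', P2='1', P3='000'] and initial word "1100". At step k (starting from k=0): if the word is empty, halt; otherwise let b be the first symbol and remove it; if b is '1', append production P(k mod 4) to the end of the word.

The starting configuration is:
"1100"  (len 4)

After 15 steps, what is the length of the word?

step 0: "1100"  (len 4)
step 1: "1000"  (len 4)
step 2: "000111"  (len 6)
step 3: "00111"  (len 5)
step 4: "0111"  (len 4)
step 5: "111"  (len 3)
step 6: "11111"  (len 5)
step 7: "11111"  (len 5)
step 8: "1111000"  (len 7)
step 9: "1110000"  (len 7)
step 10: "110000111"  (len 9)
step 11: "100001111"  (len 9)
step 12: "00001111000"  (len 11)
step 13: "0001111000"  (len 10)
step 14: "001111000"  (len 9)
step 15: "01111000"  (len 8)

8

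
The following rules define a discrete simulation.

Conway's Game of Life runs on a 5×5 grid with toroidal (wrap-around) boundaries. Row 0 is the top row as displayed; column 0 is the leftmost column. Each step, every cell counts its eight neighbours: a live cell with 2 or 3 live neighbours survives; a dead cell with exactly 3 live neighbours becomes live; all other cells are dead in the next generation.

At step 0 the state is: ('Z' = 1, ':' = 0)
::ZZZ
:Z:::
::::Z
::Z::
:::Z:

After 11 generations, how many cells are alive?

2

0) ::ZZZ
:Z:::
::::Z
::Z::
:::Z:
1) ::ZZZ
Z:Z:Z
:::::
:::Z:
::::Z
2) :ZZ::
ZZZ:Z
:::ZZ
:::::
::Z:Z
3) ::::Z
::::Z
:ZZZZ
::::Z
:ZZZ:
4) Z:Z:Z
::Z:Z
::Z:Z
::::Z
Z:ZZZ
5) ::Z::
::Z:Z
Z:::Z
:ZZ::
::Z::
6) :ZZ::
ZZ::Z
Z:Z:Z
ZZZZ:
::ZZ:
7) ::::Z
::::Z
:::::
Z::::
Z:::Z
8) :::ZZ
:::::
:::::
Z:::Z
Z:::Z
9) Z::ZZ
:::::
:::::
Z:::Z
:::::
10) ::::Z
::::Z
:::::
:::::
:::Z:
11) :::ZZ
:::::
:::::
:::::
:::::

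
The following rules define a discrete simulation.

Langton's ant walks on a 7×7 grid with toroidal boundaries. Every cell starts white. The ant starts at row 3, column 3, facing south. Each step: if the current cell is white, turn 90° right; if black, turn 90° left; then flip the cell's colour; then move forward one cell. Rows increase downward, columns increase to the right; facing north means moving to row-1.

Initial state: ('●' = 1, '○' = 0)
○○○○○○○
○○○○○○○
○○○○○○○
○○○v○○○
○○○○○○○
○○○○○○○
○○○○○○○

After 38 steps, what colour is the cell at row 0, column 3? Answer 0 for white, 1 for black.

1

[0] ○○○○○○○
○○○○○○○
○○○○○○○
○○○v○○○
○○○○○○○
○○○○○○○
○○○○○○○
[1] ○○○○○○○
○○○○○○○
○○○○○○○
○○<●○○○
○○○○○○○
○○○○○○○
○○○○○○○
[2] ○○○○○○○
○○○○○○○
○○^○○○○
○○●●○○○
○○○○○○○
○○○○○○○
○○○○○○○
[3] ○○○○○○○
○○○○○○○
○○●>○○○
○○●●○○○
○○○○○○○
○○○○○○○
○○○○○○○
[4] ○○○○○○○
○○○○○○○
○○●●○○○
○○●v○○○
○○○○○○○
○○○○○○○
○○○○○○○
[5] ○○○○○○○
○○○○○○○
○○●●○○○
○○●○>○○
○○○○○○○
○○○○○○○
○○○○○○○
[6] ○○○○○○○
○○○○○○○
○○●●○○○
○○●○●○○
○○○○v○○
○○○○○○○
○○○○○○○
[7] ○○○○○○○
○○○○○○○
○○●●○○○
○○●○●○○
○○○<●○○
○○○○○○○
○○○○○○○
[8] ○○○○○○○
○○○○○○○
○○●●○○○
○○●^●○○
○○○●●○○
○○○○○○○
○○○○○○○
[9] ○○○○○○○
○○○○○○○
○○●●○○○
○○●●>○○
○○○●●○○
○○○○○○○
○○○○○○○
[10] ○○○○○○○
○○○○○○○
○○●●^○○
○○●●○○○
○○○●●○○
○○○○○○○
○○○○○○○
[11] ○○○○○○○
○○○○○○○
○○●●●>○
○○●●○○○
○○○●●○○
○○○○○○○
○○○○○○○
[12] ○○○○○○○
○○○○○○○
○○●●●●○
○○●●○v○
○○○●●○○
○○○○○○○
○○○○○○○
[13] ○○○○○○○
○○○○○○○
○○●●●●○
○○●●<●○
○○○●●○○
○○○○○○○
○○○○○○○
[14] ○○○○○○○
○○○○○○○
○○●●^●○
○○●●●●○
○○○●●○○
○○○○○○○
○○○○○○○
[15] ○○○○○○○
○○○○○○○
○○●<○●○
○○●●●●○
○○○●●○○
○○○○○○○
○○○○○○○
[16] ○○○○○○○
○○○○○○○
○○●○○●○
○○●v●●○
○○○●●○○
○○○○○○○
○○○○○○○
[17] ○○○○○○○
○○○○○○○
○○●○○●○
○○●○>●○
○○○●●○○
○○○○○○○
○○○○○○○
[18] ○○○○○○○
○○○○○○○
○○●○^●○
○○●○○●○
○○○●●○○
○○○○○○○
○○○○○○○
[19] ○○○○○○○
○○○○○○○
○○●○●>○
○○●○○●○
○○○●●○○
○○○○○○○
○○○○○○○
[20] ○○○○○○○
○○○○○^○
○○●○●○○
○○●○○●○
○○○●●○○
○○○○○○○
○○○○○○○
[21] ○○○○○○○
○○○○○●>
○○●○●○○
○○●○○●○
○○○●●○○
○○○○○○○
○○○○○○○
[22] ○○○○○○○
○○○○○●●
○○●○●○v
○○●○○●○
○○○●●○○
○○○○○○○
○○○○○○○
[23] ○○○○○○○
○○○○○●●
○○●○●<●
○○●○○●○
○○○●●○○
○○○○○○○
○○○○○○○
[24] ○○○○○○○
○○○○○^●
○○●○●●●
○○●○○●○
○○○●●○○
○○○○○○○
○○○○○○○
[25] ○○○○○○○
○○○○<○●
○○●○●●●
○○●○○●○
○○○●●○○
○○○○○○○
○○○○○○○
[26] ○○○○^○○
○○○○●○●
○○●○●●●
○○●○○●○
○○○●●○○
○○○○○○○
○○○○○○○
[27] ○○○○●>○
○○○○●○●
○○●○●●●
○○●○○●○
○○○●●○○
○○○○○○○
○○○○○○○
[28] ○○○○●●○
○○○○●v●
○○●○●●●
○○●○○●○
○○○●●○○
○○○○○○○
○○○○○○○
[29] ○○○○●●○
○○○○<●●
○○●○●●●
○○●○○●○
○○○●●○○
○○○○○○○
○○○○○○○
[30] ○○○○●●○
○○○○○●●
○○●○v●●
○○●○○●○
○○○●●○○
○○○○○○○
○○○○○○○
[31] ○○○○●●○
○○○○○●●
○○●○○>●
○○●○○●○
○○○●●○○
○○○○○○○
○○○○○○○
[32] ○○○○●●○
○○○○○^●
○○●○○○●
○○●○○●○
○○○●●○○
○○○○○○○
○○○○○○○
[33] ○○○○●●○
○○○○<○●
○○●○○○●
○○●○○●○
○○○●●○○
○○○○○○○
○○○○○○○
[34] ○○○○^●○
○○○○●○●
○○●○○○●
○○●○○●○
○○○●●○○
○○○○○○○
○○○○○○○
[35] ○○○<○●○
○○○○●○●
○○●○○○●
○○●○○●○
○○○●●○○
○○○○○○○
○○○○○○○
[36] ○○○●○●○
○○○○●○●
○○●○○○●
○○●○○●○
○○○●●○○
○○○○○○○
○○○^○○○
[37] ○○○●○●○
○○○○●○●
○○●○○○●
○○●○○●○
○○○●●○○
○○○○○○○
○○○●>○○
[38] ○○○●v●○
○○○○●○●
○○●○○○●
○○●○○●○
○○○●●○○
○○○○○○○
○○○●●○○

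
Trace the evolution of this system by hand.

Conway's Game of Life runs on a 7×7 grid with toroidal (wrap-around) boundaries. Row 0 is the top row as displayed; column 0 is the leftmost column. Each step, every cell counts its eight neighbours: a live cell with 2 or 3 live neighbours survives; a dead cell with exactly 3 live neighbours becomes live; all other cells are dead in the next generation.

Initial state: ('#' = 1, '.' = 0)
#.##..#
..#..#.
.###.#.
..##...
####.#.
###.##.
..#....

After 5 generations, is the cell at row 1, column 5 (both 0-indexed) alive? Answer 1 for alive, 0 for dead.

gen 0: #.##..#
..#..#.
.###.#.
..##...
####.#.
###.##.
..#....
gen 1: ..##..#
#....#.
.#.....
#.....#
#....#.
#...##.
....##.
gen 2: ...#..#
###...#
.#.....
##....#
##..##.
.......
.......
gen 3: .##...#
.##...#
.......
..#..##
.#...#.
.......
.......
gen 4: .##....
.##....
###..##
.....##
.....##
.......
.......
gen 5: .##....
...#..#
..#..#.
.#..#..
.....##
.......
.......

0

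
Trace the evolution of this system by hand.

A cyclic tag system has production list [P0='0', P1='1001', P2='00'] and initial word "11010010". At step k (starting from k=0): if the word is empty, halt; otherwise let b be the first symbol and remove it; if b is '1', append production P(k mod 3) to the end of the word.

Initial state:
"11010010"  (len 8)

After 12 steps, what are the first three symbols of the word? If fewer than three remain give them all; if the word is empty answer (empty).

100

k=0  "11010010"  (len 8)
k=1  "10100100"  (len 8)
k=2  "01001001001"  (len 11)
k=3  "1001001001"  (len 10)
k=4  "0010010010"  (len 10)
k=5  "010010010"  (len 9)
k=6  "10010010"  (len 8)
k=7  "00100100"  (len 8)
k=8  "0100100"  (len 7)
k=9  "100100"  (len 6)
k=10  "001000"  (len 6)
k=11  "01000"  (len 5)
k=12  "1000"  (len 4)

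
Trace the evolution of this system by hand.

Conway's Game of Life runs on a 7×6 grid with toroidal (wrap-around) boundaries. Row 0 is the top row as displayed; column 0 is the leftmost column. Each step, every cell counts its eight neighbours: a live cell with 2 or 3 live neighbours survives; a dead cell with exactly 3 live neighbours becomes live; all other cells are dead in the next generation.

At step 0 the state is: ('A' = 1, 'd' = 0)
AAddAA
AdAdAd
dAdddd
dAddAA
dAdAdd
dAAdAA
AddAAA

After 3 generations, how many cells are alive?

8

0) AAddAA
AdAdAd
dAdddd
dAddAA
dAdAdd
dAAdAA
AddAAA
1) ddAddd
ddAAAd
dAAAAd
dAddAd
dAdAdd
dAdddd
dddddd
2) ddAddd
ddddAd
dAdddA
AAddAd
AAdddd
ddAddd
dddddd
3) dddddd
dddddd
dAddAA
ddAddd
AdAddA
dAdddd
dddddd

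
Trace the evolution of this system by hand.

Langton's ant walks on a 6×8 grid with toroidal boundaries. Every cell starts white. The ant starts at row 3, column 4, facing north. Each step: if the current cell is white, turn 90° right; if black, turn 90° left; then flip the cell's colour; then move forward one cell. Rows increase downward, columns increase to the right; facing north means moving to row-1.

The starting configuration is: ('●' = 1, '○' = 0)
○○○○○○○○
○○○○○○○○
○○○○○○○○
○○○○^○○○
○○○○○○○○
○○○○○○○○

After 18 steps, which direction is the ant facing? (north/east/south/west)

south

step 0: ○○○○○○○○
○○○○○○○○
○○○○○○○○
○○○○^○○○
○○○○○○○○
○○○○○○○○
step 1: ○○○○○○○○
○○○○○○○○
○○○○○○○○
○○○○●>○○
○○○○○○○○
○○○○○○○○
step 2: ○○○○○○○○
○○○○○○○○
○○○○○○○○
○○○○●●○○
○○○○○v○○
○○○○○○○○
step 3: ○○○○○○○○
○○○○○○○○
○○○○○○○○
○○○○●●○○
○○○○<●○○
○○○○○○○○
step 4: ○○○○○○○○
○○○○○○○○
○○○○○○○○
○○○○^●○○
○○○○●●○○
○○○○○○○○
step 5: ○○○○○○○○
○○○○○○○○
○○○○○○○○
○○○<○●○○
○○○○●●○○
○○○○○○○○
step 6: ○○○○○○○○
○○○○○○○○
○○○^○○○○
○○○●○●○○
○○○○●●○○
○○○○○○○○
step 7: ○○○○○○○○
○○○○○○○○
○○○●>○○○
○○○●○●○○
○○○○●●○○
○○○○○○○○
step 8: ○○○○○○○○
○○○○○○○○
○○○●●○○○
○○○●v●○○
○○○○●●○○
○○○○○○○○
step 9: ○○○○○○○○
○○○○○○○○
○○○●●○○○
○○○<●●○○
○○○○●●○○
○○○○○○○○
step 10: ○○○○○○○○
○○○○○○○○
○○○●●○○○
○○○○●●○○
○○○v●●○○
○○○○○○○○
step 11: ○○○○○○○○
○○○○○○○○
○○○●●○○○
○○○○●●○○
○○<●●●○○
○○○○○○○○
step 12: ○○○○○○○○
○○○○○○○○
○○○●●○○○
○○^○●●○○
○○●●●●○○
○○○○○○○○
step 13: ○○○○○○○○
○○○○○○○○
○○○●●○○○
○○●>●●○○
○○●●●●○○
○○○○○○○○
step 14: ○○○○○○○○
○○○○○○○○
○○○●●○○○
○○●●●●○○
○○●v●●○○
○○○○○○○○
step 15: ○○○○○○○○
○○○○○○○○
○○○●●○○○
○○●●●●○○
○○●○>●○○
○○○○○○○○
step 16: ○○○○○○○○
○○○○○○○○
○○○●●○○○
○○●●^●○○
○○●○○●○○
○○○○○○○○
step 17: ○○○○○○○○
○○○○○○○○
○○○●●○○○
○○●<○●○○
○○●○○●○○
○○○○○○○○
step 18: ○○○○○○○○
○○○○○○○○
○○○●●○○○
○○●○○●○○
○○●v○●○○
○○○○○○○○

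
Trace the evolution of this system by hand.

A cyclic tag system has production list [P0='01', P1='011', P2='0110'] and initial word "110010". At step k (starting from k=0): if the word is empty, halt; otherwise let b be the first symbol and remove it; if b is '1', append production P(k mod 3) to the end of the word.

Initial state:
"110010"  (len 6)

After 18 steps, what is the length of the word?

14

t=0: "110010"  (len 6)
t=1: "1001001"  (len 7)
t=2: "001001011"  (len 9)
t=3: "01001011"  (len 8)
t=4: "1001011"  (len 7)
t=5: "001011011"  (len 9)
t=6: "01011011"  (len 8)
t=7: "1011011"  (len 7)
t=8: "011011011"  (len 9)
t=9: "11011011"  (len 8)
t=10: "101101101"  (len 9)
t=11: "01101101011"  (len 11)
t=12: "1101101011"  (len 10)
t=13: "10110101101"  (len 11)
t=14: "0110101101011"  (len 13)
t=15: "110101101011"  (len 12)
t=16: "1010110101101"  (len 13)
t=17: "010110101101011"  (len 15)
t=18: "10110101101011"  (len 14)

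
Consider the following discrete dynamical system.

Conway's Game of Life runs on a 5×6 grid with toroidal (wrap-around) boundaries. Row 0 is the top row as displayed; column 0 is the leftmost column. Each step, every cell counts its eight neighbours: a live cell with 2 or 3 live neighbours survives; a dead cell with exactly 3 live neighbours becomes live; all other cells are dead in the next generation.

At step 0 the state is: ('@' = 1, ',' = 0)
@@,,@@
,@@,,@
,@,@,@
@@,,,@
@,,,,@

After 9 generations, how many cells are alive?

gen 0: @@,,@@
,@@,,@
,@,@,@
@@,,,@
@,,,,@
gen 1: ,,@,@,
,,,@,,
,,,,,@
,@@,,,
,,,,,,
gen 2: ,,,@,,
,,,@@,
,,@,,,
,,,,,,
,@@@,,
gen 3: ,,,,,,
,,@@@,
,,,@,,
,@,@,,
,,@@,,
gen 4: ,,,,@,
,,@@@,
,,,,,,
,,,@@,
,,@@,,
gen 5: ,,,,@,
,,,@@,
,,@,,,
,,@@@,
,,@,,,
gen 6: ,,,,@,
,,,@@,
,,@,,,
,@@,,,
,,@,@,
gen 7: ,,,,@@
,,,@@,
,@@,,,
,@@,,,
,@@,,,
gen 8: ,,@,@@
,,@@@@
,@,,,,
@,,@,,
@@@@,,
gen 9: ,,,,,,
@@@,,@
@@,,,@
@,,@,,
@,,,,,

10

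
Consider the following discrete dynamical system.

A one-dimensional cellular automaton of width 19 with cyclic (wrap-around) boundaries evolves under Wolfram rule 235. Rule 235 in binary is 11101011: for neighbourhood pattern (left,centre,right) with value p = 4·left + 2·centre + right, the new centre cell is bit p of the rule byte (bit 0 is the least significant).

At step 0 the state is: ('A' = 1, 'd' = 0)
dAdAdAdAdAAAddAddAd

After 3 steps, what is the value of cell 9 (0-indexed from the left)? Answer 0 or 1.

0) dAdAdAdAdAAAddAddAd
1) AdAdAdAdAAAAdAddAdd
2) dAdAdAdAAAAAAddAddA
3) AdAdAdAAAAAAAdAddAd

1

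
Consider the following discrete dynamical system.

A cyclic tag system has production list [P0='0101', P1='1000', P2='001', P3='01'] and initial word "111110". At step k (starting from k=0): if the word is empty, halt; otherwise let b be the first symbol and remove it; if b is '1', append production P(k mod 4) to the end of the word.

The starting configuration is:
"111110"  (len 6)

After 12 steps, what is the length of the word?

20

0) "111110"  (len 6)
1) "111100101"  (len 9)
2) "111001011000"  (len 12)
3) "11001011000001"  (len 14)
4) "100101100000101"  (len 15)
5) "001011000001010101"  (len 18)
6) "01011000001010101"  (len 17)
7) "1011000001010101"  (len 16)
8) "01100000101010101"  (len 17)
9) "1100000101010101"  (len 16)
10) "1000001010101011000"  (len 19)
11) "000001010101011000001"  (len 21)
12) "00001010101011000001"  (len 20)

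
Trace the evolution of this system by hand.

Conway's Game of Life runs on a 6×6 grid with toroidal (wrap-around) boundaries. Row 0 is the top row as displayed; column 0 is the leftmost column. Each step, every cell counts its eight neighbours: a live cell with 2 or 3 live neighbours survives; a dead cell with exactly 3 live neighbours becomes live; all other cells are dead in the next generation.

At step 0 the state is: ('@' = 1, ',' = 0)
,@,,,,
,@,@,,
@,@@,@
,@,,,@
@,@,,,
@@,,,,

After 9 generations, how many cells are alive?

0) ,@,,,,
,@,@,,
@,@@,@
,@,,,@
@,@,,,
@@,,,,
1) ,@,,,,
,@,@@,
,,,@,@
,,,@@@
,,@,,@
@,@,,,
2) @@,@,,
@,,@@,
@,,,,@
@,@@,@
@@@,,@
@,@,,,
3) @,,@@,
,,@@@,
,,@,,,
,,@@,,
,,,,@,
,,,@,,
4) ,,,,,@
,@@,@@
,@,,@,
,,@@,,
,,@,@,
,,,@,@
5) ,,@@,@
,@@@@@
@@,,@@
,@@,@,
,,@,@,
,,,@,@
6) ,@,,,@
,,,,,,
,,,,,,
,,@,@,
,@@,@@
,,,,,@
7) @,,,,,
,,,,,,
,,,,,,
,@@,@@
@@@,@@
,@@,,@
8) @@,,,,
,,,,,,
,,,,,,
,,@,@,
,,,,,,
,,@@@,
9) ,@@@,,
,,,,,,
,,,,,,
,,,,,,
,,@,@,
,@@@,,

8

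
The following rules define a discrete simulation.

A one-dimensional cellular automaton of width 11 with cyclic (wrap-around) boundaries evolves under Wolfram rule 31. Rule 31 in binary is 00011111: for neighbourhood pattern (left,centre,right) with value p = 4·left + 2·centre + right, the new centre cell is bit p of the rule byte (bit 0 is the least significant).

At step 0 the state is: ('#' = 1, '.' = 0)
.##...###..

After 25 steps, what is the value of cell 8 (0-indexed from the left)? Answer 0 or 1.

0

t=0: .##...###..
t=1: ##.####..##
t=2: ...#...###.
t=3: ########..#
t=4: ........###
t=5: #########..
t=6: #........##
t=7: .#########.
t=8: ##........#
t=9: ..#########
t=10: ###........
t=11: #..########
t=12: .###.......
t=13: ##..#######
t=14: ..###......
t=15: ###..######
t=16: ...###.....
t=17: ####..#####
t=18: ....###....
t=19: #####..####
t=20: .....###...
t=21: ######..###
t=22: ......###..
t=23: #######..##
t=24: .......###.
t=25: ########..#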